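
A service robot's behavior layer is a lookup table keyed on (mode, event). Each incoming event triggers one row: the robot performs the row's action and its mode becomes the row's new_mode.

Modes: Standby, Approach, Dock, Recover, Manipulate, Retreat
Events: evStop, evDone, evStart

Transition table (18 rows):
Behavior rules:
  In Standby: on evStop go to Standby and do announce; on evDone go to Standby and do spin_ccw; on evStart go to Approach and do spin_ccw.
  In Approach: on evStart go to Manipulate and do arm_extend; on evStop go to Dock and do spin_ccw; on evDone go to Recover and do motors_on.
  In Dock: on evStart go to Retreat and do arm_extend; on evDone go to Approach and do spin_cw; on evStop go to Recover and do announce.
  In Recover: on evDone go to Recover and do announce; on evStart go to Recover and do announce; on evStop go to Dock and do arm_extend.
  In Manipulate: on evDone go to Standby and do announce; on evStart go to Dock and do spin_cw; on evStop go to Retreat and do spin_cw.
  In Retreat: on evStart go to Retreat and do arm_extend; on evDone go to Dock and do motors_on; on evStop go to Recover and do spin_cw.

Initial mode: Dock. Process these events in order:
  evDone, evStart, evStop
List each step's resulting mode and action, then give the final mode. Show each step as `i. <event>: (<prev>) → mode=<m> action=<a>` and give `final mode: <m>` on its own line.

final mode: Retreat

1. evDone: (Dock) → mode=Approach action=spin_cw
2. evStart: (Approach) → mode=Manipulate action=arm_extend
3. evStop: (Manipulate) → mode=Retreat action=spin_cw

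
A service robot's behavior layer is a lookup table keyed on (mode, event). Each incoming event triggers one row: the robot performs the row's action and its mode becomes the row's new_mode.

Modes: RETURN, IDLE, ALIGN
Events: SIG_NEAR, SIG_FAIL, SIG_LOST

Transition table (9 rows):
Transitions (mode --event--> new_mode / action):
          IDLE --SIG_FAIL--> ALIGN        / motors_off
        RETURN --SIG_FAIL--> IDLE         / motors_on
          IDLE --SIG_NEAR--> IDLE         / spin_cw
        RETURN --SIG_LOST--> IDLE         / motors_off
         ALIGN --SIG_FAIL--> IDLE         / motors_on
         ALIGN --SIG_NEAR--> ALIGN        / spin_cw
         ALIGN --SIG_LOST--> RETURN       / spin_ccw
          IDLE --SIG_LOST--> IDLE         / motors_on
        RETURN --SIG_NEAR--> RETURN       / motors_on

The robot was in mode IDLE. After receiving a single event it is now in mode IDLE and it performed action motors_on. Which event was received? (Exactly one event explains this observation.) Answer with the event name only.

try SIG_NEAR: (IDLE, SIG_NEAR) → (IDLE, spin_cw)
try SIG_FAIL: (IDLE, SIG_FAIL) → (ALIGN, motors_off)
try SIG_LOST: (IDLE, SIG_LOST) → (IDLE, motors_on)  ← matches

SIG_LOST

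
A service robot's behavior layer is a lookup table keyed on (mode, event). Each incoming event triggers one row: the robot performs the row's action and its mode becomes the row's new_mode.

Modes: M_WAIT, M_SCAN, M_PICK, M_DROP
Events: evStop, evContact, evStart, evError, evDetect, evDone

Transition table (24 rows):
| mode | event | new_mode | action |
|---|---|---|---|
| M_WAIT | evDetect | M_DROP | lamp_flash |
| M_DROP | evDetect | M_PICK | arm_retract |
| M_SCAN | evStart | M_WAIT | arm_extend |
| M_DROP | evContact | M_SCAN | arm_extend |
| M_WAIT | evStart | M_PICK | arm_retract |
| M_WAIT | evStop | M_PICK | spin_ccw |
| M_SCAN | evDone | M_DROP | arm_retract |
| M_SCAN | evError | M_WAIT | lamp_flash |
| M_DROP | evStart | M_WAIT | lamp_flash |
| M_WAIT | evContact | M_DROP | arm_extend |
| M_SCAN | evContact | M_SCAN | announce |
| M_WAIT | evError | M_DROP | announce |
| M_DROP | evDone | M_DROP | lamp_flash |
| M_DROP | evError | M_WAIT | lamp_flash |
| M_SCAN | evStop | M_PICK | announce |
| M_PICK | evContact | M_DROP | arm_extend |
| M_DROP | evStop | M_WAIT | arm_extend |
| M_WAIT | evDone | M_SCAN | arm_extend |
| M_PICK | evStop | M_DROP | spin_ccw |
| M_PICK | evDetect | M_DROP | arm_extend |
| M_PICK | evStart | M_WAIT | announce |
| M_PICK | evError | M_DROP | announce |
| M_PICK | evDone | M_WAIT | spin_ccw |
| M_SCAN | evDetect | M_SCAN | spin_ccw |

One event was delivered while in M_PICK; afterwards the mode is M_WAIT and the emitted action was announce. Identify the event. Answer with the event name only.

try evStop: (M_PICK, evStop) → (M_DROP, spin_ccw)
try evContact: (M_PICK, evContact) → (M_DROP, arm_extend)
try evStart: (M_PICK, evStart) → (M_WAIT, announce)  ← matches
try evError: (M_PICK, evError) → (M_DROP, announce)
try evDetect: (M_PICK, evDetect) → (M_DROP, arm_extend)
try evDone: (M_PICK, evDone) → (M_WAIT, spin_ccw)

evStart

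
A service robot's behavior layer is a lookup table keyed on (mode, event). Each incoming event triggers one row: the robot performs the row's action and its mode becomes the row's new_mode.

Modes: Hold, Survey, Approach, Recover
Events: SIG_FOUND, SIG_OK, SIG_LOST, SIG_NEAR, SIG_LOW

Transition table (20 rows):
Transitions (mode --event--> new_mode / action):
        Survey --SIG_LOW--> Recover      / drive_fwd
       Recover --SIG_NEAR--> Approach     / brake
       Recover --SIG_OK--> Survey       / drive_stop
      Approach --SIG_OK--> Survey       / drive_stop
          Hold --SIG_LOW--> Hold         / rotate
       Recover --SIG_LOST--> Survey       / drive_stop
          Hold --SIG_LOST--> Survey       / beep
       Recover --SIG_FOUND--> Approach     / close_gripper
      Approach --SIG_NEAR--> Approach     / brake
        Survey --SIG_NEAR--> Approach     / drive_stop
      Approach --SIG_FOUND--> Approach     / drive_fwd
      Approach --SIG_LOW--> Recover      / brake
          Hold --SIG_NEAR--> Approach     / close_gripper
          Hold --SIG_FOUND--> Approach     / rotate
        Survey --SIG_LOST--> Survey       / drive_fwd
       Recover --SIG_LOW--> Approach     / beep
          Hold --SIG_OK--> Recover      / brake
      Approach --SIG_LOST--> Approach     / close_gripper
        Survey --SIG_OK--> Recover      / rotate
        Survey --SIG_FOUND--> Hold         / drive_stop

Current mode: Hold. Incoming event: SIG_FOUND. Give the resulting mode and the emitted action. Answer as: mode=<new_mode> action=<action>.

current mode = Hold; filter table to that mode:
  (Hold, SIG_LOW) → (Hold, rotate)
  (Hold, SIG_LOST) → (Survey, beep)
  (Hold, SIG_NEAR) → (Approach, close_gripper)
  (Hold, SIG_FOUND) → (Approach, rotate)  ← event matches
  (Hold, SIG_OK) → (Recover, brake)
event = SIG_FOUND selects (Approach, rotate)

mode=Approach action=rotate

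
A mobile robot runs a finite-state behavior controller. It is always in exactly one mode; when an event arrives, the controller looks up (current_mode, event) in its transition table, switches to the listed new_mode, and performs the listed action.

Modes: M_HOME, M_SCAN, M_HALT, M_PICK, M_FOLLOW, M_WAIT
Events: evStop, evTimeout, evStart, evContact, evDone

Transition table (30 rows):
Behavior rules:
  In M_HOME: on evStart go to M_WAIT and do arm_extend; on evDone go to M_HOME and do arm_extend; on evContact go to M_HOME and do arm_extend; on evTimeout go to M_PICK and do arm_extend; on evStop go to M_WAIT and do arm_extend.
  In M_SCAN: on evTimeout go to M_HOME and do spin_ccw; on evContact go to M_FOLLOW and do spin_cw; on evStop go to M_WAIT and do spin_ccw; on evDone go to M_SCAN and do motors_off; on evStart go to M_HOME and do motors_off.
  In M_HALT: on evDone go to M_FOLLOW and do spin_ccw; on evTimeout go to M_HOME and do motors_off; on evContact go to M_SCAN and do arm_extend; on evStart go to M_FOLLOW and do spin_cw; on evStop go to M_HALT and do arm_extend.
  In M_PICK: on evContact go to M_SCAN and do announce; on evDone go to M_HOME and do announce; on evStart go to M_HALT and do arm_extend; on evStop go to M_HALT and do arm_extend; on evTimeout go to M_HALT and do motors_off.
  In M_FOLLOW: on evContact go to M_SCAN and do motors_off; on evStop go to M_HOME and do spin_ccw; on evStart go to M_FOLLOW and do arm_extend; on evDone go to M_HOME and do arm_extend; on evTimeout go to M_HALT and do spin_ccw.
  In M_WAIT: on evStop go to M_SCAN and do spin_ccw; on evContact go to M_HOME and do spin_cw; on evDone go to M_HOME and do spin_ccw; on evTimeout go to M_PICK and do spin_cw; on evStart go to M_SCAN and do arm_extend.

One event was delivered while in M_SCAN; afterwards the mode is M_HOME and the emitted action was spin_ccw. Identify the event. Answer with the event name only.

evTimeout

try evStop: (M_SCAN, evStop) → (M_WAIT, spin_ccw)
try evTimeout: (M_SCAN, evTimeout) → (M_HOME, spin_ccw)  ← matches
try evStart: (M_SCAN, evStart) → (M_HOME, motors_off)
try evContact: (M_SCAN, evContact) → (M_FOLLOW, spin_cw)
try evDone: (M_SCAN, evDone) → (M_SCAN, motors_off)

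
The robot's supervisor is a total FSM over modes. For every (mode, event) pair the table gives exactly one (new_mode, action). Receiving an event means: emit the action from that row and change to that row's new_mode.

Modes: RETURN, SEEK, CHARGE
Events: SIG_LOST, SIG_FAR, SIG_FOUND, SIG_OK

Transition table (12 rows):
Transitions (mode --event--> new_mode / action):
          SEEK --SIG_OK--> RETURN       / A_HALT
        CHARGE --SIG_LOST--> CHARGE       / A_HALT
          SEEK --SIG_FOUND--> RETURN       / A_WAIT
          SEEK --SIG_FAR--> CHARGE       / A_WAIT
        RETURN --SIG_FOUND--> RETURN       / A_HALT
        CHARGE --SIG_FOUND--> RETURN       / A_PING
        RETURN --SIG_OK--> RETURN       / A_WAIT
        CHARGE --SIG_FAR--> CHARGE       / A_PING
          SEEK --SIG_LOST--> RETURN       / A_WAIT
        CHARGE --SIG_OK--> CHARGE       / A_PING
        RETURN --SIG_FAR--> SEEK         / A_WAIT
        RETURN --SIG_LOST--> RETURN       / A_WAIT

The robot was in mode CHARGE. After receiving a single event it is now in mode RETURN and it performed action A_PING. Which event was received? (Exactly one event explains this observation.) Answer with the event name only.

try SIG_LOST: (CHARGE, SIG_LOST) → (CHARGE, A_HALT)
try SIG_FAR: (CHARGE, SIG_FAR) → (CHARGE, A_PING)
try SIG_FOUND: (CHARGE, SIG_FOUND) → (RETURN, A_PING)  ← matches
try SIG_OK: (CHARGE, SIG_OK) → (CHARGE, A_PING)

SIG_FOUND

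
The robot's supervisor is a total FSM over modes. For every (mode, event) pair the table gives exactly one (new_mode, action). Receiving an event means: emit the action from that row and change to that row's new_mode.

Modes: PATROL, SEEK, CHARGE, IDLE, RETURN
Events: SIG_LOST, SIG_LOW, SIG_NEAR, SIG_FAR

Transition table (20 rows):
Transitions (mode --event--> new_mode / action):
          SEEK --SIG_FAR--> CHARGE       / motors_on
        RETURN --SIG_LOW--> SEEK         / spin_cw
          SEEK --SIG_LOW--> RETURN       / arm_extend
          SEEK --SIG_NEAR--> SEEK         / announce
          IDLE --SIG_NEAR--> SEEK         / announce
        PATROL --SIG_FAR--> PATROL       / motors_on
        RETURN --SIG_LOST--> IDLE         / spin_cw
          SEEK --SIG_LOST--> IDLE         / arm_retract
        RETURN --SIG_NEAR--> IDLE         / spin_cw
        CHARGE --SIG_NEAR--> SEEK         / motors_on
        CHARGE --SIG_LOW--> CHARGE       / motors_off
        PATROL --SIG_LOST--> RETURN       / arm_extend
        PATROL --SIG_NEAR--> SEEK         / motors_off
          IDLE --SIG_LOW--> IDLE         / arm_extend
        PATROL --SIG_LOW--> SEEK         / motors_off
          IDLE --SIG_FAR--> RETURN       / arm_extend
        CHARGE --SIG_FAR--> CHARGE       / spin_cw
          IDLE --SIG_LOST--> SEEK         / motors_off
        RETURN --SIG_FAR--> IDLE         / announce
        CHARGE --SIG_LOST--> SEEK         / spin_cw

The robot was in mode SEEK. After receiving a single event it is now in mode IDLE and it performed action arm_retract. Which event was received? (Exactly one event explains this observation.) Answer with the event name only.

SIG_LOST

try SIG_LOST: (SEEK, SIG_LOST) → (IDLE, arm_retract)  ← matches
try SIG_LOW: (SEEK, SIG_LOW) → (RETURN, arm_extend)
try SIG_NEAR: (SEEK, SIG_NEAR) → (SEEK, announce)
try SIG_FAR: (SEEK, SIG_FAR) → (CHARGE, motors_on)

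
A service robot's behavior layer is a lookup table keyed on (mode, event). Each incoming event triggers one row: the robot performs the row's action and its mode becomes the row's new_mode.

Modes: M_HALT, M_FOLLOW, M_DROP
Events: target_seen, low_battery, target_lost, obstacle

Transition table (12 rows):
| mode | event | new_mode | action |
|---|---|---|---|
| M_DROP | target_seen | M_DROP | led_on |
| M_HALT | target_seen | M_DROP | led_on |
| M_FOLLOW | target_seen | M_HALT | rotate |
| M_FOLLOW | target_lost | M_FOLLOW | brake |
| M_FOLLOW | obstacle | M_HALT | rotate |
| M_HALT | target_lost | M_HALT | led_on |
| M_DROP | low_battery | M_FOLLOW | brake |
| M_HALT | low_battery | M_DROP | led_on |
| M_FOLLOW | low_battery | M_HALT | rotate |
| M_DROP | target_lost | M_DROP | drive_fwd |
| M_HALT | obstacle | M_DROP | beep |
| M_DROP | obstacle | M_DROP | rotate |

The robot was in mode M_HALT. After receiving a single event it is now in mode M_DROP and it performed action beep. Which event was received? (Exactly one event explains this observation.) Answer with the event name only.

try target_seen: (M_HALT, target_seen) → (M_DROP, led_on)
try low_battery: (M_HALT, low_battery) → (M_DROP, led_on)
try target_lost: (M_HALT, target_lost) → (M_HALT, led_on)
try obstacle: (M_HALT, obstacle) → (M_DROP, beep)  ← matches

obstacle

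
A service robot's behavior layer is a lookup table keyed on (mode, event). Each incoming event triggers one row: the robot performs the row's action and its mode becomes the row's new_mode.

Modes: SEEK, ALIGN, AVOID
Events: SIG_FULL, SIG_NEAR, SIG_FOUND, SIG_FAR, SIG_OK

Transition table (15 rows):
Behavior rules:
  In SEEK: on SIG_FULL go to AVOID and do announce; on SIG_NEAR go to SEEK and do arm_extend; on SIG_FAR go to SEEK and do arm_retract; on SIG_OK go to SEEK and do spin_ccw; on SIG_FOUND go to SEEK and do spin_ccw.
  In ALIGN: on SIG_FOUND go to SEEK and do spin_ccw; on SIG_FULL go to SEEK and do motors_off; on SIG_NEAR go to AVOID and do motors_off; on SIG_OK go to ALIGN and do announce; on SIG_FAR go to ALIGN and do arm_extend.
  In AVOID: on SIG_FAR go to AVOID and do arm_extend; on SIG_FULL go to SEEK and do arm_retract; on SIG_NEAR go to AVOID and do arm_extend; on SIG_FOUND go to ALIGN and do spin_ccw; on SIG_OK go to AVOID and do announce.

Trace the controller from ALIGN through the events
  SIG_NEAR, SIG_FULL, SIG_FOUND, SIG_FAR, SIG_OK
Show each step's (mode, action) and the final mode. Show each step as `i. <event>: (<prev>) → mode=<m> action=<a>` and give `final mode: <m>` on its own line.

1. SIG_NEAR: (ALIGN) → mode=AVOID action=motors_off
2. SIG_FULL: (AVOID) → mode=SEEK action=arm_retract
3. SIG_FOUND: (SEEK) → mode=SEEK action=spin_ccw
4. SIG_FAR: (SEEK) → mode=SEEK action=arm_retract
5. SIG_OK: (SEEK) → mode=SEEK action=spin_ccw

final mode: SEEK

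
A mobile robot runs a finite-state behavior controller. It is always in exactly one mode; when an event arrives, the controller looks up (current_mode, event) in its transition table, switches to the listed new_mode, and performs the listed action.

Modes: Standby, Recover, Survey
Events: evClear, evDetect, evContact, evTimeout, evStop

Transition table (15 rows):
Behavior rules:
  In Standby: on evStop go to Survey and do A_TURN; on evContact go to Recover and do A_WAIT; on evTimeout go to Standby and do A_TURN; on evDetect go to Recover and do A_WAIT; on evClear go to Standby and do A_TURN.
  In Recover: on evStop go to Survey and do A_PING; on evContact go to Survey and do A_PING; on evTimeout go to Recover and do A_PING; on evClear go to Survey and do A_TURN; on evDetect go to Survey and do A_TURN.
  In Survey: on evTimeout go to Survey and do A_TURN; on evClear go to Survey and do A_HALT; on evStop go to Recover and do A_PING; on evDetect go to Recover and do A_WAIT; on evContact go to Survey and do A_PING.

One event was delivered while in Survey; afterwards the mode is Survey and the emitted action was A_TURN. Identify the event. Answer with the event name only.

try evClear: (Survey, evClear) → (Survey, A_HALT)
try evDetect: (Survey, evDetect) → (Recover, A_WAIT)
try evContact: (Survey, evContact) → (Survey, A_PING)
try evTimeout: (Survey, evTimeout) → (Survey, A_TURN)  ← matches
try evStop: (Survey, evStop) → (Recover, A_PING)

evTimeout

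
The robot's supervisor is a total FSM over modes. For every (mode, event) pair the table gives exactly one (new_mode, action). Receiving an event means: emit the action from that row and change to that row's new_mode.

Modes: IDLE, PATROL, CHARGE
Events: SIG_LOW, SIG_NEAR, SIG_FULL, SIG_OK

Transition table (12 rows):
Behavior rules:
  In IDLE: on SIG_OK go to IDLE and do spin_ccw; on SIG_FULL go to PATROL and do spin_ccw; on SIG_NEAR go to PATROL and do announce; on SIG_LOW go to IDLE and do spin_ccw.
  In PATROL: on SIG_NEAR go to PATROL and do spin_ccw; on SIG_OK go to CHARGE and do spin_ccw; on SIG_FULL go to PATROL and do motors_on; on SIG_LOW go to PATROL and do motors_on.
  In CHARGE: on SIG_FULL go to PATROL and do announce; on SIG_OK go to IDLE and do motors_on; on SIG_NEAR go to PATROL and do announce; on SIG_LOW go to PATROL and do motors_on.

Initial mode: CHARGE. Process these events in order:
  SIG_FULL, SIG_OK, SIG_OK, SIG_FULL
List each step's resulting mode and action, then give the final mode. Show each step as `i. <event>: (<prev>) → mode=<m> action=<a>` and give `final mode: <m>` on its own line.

final mode: PATROL

1. SIG_FULL: (CHARGE) → mode=PATROL action=announce
2. SIG_OK: (PATROL) → mode=CHARGE action=spin_ccw
3. SIG_OK: (CHARGE) → mode=IDLE action=motors_on
4. SIG_FULL: (IDLE) → mode=PATROL action=spin_ccw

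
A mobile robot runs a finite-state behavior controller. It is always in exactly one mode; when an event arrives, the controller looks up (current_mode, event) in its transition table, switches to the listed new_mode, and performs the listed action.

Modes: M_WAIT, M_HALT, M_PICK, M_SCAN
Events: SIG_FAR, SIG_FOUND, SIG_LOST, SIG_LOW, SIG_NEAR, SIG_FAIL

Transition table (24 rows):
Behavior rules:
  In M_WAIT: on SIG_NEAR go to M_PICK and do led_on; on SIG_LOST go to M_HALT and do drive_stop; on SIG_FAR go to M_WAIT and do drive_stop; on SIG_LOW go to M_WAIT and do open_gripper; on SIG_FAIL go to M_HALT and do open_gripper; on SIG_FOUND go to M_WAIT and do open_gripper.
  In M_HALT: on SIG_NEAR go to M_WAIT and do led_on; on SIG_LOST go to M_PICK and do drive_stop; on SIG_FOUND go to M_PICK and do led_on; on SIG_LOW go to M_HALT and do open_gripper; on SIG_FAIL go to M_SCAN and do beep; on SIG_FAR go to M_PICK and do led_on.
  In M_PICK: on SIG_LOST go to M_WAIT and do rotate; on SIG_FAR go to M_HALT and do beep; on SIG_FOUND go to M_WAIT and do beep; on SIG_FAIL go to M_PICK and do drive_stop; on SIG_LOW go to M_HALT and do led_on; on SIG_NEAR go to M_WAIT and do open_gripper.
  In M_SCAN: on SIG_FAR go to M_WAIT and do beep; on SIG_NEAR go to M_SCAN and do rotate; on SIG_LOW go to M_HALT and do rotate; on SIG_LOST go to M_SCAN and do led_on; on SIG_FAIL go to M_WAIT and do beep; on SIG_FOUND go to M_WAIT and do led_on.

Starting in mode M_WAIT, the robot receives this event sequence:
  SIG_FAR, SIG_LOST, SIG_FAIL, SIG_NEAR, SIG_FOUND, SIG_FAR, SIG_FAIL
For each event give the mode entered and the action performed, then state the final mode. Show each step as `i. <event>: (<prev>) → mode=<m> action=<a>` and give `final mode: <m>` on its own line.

1. SIG_FAR: (M_WAIT) → mode=M_WAIT action=drive_stop
2. SIG_LOST: (M_WAIT) → mode=M_HALT action=drive_stop
3. SIG_FAIL: (M_HALT) → mode=M_SCAN action=beep
4. SIG_NEAR: (M_SCAN) → mode=M_SCAN action=rotate
5. SIG_FOUND: (M_SCAN) → mode=M_WAIT action=led_on
6. SIG_FAR: (M_WAIT) → mode=M_WAIT action=drive_stop
7. SIG_FAIL: (M_WAIT) → mode=M_HALT action=open_gripper

final mode: M_HALT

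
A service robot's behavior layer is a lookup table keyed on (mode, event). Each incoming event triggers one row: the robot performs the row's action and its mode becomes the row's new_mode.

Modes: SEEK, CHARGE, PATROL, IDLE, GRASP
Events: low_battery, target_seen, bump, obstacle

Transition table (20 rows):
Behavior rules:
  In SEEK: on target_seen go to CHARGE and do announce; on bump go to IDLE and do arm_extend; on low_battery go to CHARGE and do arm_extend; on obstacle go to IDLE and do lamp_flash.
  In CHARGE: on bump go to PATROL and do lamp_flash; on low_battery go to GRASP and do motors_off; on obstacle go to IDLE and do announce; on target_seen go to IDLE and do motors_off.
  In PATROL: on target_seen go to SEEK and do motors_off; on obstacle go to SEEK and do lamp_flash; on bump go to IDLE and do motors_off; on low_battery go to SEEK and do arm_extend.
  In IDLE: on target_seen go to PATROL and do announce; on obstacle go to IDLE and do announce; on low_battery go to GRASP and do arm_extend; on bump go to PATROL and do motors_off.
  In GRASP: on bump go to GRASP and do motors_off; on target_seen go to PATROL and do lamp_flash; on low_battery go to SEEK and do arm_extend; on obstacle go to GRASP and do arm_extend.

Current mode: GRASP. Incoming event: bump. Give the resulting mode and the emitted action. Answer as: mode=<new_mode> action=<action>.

mode=GRASP action=motors_off

current mode = GRASP; filter table to that mode:
  (GRASP, bump) → (GRASP, motors_off)  ← event matches
  (GRASP, target_seen) → (PATROL, lamp_flash)
  (GRASP, low_battery) → (SEEK, arm_extend)
  (GRASP, obstacle) → (GRASP, arm_extend)
event = bump selects (GRASP, motors_off)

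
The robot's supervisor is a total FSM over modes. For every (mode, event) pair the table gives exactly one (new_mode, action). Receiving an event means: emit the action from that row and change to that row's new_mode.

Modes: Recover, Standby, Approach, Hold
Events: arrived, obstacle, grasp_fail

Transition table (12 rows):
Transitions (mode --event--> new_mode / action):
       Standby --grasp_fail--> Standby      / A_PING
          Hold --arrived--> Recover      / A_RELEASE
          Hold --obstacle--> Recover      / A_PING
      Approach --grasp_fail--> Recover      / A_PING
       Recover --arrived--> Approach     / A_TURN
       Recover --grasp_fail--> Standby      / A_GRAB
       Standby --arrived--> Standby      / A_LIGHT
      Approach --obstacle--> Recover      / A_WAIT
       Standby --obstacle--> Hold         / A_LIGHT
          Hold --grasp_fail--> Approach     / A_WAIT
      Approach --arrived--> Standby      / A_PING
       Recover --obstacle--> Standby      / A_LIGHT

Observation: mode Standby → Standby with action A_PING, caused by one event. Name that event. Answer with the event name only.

try arrived: (Standby, arrived) → (Standby, A_LIGHT)
try obstacle: (Standby, obstacle) → (Hold, A_LIGHT)
try grasp_fail: (Standby, grasp_fail) → (Standby, A_PING)  ← matches

grasp_fail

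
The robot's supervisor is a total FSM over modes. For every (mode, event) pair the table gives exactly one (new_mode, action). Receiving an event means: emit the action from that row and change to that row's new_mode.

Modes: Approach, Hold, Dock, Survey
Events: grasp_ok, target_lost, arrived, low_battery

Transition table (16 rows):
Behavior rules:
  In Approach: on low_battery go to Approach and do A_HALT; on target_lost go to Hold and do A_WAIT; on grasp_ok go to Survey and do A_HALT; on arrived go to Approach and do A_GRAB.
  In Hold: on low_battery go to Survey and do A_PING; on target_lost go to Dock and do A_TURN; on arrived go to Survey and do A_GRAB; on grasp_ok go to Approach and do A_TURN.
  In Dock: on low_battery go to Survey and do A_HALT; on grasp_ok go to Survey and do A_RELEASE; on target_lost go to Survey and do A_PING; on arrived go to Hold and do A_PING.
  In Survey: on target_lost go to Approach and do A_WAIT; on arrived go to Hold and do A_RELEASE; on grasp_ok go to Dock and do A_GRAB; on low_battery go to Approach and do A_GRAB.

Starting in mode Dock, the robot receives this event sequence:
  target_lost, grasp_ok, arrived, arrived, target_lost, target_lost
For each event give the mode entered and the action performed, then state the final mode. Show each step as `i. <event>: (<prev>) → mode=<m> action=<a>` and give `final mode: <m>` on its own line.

final mode: Hold

1. target_lost: (Dock) → mode=Survey action=A_PING
2. grasp_ok: (Survey) → mode=Dock action=A_GRAB
3. arrived: (Dock) → mode=Hold action=A_PING
4. arrived: (Hold) → mode=Survey action=A_GRAB
5. target_lost: (Survey) → mode=Approach action=A_WAIT
6. target_lost: (Approach) → mode=Hold action=A_WAIT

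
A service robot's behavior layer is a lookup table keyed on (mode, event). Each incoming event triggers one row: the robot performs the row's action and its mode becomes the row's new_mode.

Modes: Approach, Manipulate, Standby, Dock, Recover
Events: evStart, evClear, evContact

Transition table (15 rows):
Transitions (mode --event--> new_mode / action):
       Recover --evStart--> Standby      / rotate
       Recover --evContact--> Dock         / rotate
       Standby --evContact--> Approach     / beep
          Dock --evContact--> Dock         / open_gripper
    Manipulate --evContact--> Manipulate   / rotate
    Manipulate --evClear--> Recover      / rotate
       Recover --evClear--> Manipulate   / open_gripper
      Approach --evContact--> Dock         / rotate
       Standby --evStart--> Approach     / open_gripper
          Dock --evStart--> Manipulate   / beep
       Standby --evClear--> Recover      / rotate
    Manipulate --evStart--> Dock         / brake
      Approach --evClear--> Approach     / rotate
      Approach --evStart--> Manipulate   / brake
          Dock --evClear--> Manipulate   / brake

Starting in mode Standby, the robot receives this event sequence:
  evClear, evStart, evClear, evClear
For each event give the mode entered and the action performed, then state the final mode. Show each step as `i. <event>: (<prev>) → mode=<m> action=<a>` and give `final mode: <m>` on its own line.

1. evClear: (Standby) → mode=Recover action=rotate
2. evStart: (Recover) → mode=Standby action=rotate
3. evClear: (Standby) → mode=Recover action=rotate
4. evClear: (Recover) → mode=Manipulate action=open_gripper

final mode: Manipulate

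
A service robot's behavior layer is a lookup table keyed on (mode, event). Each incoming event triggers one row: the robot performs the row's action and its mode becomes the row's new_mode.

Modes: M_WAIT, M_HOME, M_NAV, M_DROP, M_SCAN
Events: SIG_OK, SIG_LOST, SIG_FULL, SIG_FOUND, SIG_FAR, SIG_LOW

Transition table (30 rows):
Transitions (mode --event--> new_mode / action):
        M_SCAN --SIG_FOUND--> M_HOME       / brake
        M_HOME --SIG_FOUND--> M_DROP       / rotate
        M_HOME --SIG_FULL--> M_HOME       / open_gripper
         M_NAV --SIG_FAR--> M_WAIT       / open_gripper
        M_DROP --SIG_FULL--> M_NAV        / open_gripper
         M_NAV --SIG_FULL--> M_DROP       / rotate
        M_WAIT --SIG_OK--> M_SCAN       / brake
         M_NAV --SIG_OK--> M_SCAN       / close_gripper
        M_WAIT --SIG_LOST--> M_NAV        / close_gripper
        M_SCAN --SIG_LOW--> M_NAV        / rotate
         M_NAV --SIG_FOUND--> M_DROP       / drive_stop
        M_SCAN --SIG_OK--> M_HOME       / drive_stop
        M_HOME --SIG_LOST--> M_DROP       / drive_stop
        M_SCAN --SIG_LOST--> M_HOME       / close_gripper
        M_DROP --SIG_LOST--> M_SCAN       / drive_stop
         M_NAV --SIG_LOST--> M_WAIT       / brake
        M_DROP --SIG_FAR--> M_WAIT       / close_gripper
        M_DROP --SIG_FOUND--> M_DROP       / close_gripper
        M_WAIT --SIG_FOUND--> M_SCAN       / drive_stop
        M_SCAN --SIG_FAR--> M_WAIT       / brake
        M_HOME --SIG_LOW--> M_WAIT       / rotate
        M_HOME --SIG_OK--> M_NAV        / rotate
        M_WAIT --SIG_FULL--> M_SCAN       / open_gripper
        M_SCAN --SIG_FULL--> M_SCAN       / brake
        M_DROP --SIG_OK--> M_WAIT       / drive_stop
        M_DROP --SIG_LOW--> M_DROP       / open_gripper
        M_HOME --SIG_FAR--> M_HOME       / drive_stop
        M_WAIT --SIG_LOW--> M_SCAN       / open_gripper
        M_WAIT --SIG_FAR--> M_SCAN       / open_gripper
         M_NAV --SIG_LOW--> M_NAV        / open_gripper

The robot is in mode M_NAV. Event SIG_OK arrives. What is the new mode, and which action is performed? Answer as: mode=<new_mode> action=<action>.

current mode = M_NAV; filter table to that mode:
  (M_NAV, SIG_FAR) → (M_WAIT, open_gripper)
  (M_NAV, SIG_FULL) → (M_DROP, rotate)
  (M_NAV, SIG_OK) → (M_SCAN, close_gripper)  ← event matches
  (M_NAV, SIG_FOUND) → (M_DROP, drive_stop)
  (M_NAV, SIG_LOST) → (M_WAIT, brake)
  (M_NAV, SIG_LOW) → (M_NAV, open_gripper)
event = SIG_OK selects (M_SCAN, close_gripper)

mode=M_SCAN action=close_gripper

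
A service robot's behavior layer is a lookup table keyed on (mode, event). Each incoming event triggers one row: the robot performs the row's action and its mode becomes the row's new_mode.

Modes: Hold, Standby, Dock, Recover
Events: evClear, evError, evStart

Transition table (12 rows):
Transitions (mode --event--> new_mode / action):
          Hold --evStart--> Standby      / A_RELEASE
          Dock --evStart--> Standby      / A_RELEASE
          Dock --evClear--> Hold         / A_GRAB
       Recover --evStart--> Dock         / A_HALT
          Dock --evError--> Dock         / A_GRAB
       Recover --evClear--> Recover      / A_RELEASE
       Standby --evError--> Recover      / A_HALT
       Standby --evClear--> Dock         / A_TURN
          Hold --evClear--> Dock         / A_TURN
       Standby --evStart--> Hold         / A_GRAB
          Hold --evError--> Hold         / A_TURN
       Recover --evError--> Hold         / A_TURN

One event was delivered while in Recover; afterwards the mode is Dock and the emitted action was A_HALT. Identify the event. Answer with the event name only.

try evClear: (Recover, evClear) → (Recover, A_RELEASE)
try evError: (Recover, evError) → (Hold, A_TURN)
try evStart: (Recover, evStart) → (Dock, A_HALT)  ← matches

evStart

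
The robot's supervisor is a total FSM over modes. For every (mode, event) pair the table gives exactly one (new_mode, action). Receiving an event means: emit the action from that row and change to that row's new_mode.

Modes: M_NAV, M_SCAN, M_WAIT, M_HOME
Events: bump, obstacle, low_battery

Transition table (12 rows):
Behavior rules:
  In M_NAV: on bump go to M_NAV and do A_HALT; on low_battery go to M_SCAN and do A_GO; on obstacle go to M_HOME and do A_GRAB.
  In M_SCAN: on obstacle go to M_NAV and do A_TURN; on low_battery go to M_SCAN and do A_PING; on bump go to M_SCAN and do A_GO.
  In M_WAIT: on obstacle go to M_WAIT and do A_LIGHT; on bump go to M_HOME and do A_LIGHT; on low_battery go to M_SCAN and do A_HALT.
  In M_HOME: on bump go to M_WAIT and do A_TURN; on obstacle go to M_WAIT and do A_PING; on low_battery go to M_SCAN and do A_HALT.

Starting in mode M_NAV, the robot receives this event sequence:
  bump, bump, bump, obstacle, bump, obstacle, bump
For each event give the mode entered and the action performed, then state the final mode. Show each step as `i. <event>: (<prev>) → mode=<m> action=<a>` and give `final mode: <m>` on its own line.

final mode: M_HOME

1. bump: (M_NAV) → mode=M_NAV action=A_HALT
2. bump: (M_NAV) → mode=M_NAV action=A_HALT
3. bump: (M_NAV) → mode=M_NAV action=A_HALT
4. obstacle: (M_NAV) → mode=M_HOME action=A_GRAB
5. bump: (M_HOME) → mode=M_WAIT action=A_TURN
6. obstacle: (M_WAIT) → mode=M_WAIT action=A_LIGHT
7. bump: (M_WAIT) → mode=M_HOME action=A_LIGHT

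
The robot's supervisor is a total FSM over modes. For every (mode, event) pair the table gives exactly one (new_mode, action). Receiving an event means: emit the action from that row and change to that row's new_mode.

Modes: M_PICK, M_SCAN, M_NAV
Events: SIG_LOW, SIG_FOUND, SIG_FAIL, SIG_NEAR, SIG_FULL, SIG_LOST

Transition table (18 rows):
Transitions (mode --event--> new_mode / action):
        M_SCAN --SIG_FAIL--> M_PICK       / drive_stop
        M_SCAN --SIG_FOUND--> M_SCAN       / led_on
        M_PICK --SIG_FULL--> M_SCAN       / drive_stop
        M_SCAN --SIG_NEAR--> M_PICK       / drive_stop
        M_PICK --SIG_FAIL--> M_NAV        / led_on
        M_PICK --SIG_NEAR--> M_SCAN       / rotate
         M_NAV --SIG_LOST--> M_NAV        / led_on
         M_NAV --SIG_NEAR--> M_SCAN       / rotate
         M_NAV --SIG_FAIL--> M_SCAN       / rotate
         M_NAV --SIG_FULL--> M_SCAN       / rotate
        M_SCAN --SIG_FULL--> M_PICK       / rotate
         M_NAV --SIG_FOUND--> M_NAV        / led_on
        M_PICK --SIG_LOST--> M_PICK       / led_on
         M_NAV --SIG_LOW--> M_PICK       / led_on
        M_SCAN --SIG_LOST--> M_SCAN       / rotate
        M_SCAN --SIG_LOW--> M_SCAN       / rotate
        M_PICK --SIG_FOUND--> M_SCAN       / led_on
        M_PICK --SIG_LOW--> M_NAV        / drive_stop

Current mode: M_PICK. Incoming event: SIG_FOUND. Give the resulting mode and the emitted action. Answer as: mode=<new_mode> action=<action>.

current mode = M_PICK; filter table to that mode:
  (M_PICK, SIG_FULL) → (M_SCAN, drive_stop)
  (M_PICK, SIG_FAIL) → (M_NAV, led_on)
  (M_PICK, SIG_NEAR) → (M_SCAN, rotate)
  (M_PICK, SIG_LOST) → (M_PICK, led_on)
  (M_PICK, SIG_FOUND) → (M_SCAN, led_on)  ← event matches
  (M_PICK, SIG_LOW) → (M_NAV, drive_stop)
event = SIG_FOUND selects (M_SCAN, led_on)

mode=M_SCAN action=led_on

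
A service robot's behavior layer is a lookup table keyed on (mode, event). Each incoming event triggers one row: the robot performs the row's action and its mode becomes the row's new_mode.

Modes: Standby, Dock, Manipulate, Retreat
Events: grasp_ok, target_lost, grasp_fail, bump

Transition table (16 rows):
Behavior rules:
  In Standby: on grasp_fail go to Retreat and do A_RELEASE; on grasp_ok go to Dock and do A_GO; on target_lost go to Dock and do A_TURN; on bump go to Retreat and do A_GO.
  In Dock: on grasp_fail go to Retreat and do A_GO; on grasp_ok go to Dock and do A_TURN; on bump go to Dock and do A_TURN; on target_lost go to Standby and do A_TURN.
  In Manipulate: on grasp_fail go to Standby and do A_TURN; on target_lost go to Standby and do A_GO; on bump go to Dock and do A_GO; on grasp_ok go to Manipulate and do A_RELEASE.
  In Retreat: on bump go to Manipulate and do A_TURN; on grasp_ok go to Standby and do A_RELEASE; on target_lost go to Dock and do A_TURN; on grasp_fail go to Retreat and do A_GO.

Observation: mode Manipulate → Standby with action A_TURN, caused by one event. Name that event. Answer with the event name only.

try grasp_ok: (Manipulate, grasp_ok) → (Manipulate, A_RELEASE)
try target_lost: (Manipulate, target_lost) → (Standby, A_GO)
try grasp_fail: (Manipulate, grasp_fail) → (Standby, A_TURN)  ← matches
try bump: (Manipulate, bump) → (Dock, A_GO)

grasp_fail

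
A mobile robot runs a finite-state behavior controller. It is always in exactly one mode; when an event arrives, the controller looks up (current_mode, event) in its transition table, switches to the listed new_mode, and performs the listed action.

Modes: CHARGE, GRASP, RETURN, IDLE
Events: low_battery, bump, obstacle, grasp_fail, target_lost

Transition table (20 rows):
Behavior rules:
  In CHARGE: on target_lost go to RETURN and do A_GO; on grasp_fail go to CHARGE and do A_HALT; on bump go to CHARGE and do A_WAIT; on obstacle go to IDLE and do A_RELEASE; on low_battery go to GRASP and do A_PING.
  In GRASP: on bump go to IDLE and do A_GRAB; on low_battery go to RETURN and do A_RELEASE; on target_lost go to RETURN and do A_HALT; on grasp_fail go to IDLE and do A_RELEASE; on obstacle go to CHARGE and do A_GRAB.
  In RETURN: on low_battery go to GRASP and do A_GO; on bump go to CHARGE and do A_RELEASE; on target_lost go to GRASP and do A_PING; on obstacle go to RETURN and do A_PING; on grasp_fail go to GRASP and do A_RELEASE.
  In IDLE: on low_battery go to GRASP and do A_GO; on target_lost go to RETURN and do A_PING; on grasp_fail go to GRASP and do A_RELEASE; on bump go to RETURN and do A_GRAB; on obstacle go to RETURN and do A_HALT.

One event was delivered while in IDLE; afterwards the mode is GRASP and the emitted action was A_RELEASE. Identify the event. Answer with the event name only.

grasp_fail

try low_battery: (IDLE, low_battery) → (GRASP, A_GO)
try bump: (IDLE, bump) → (RETURN, A_GRAB)
try obstacle: (IDLE, obstacle) → (RETURN, A_HALT)
try grasp_fail: (IDLE, grasp_fail) → (GRASP, A_RELEASE)  ← matches
try target_lost: (IDLE, target_lost) → (RETURN, A_PING)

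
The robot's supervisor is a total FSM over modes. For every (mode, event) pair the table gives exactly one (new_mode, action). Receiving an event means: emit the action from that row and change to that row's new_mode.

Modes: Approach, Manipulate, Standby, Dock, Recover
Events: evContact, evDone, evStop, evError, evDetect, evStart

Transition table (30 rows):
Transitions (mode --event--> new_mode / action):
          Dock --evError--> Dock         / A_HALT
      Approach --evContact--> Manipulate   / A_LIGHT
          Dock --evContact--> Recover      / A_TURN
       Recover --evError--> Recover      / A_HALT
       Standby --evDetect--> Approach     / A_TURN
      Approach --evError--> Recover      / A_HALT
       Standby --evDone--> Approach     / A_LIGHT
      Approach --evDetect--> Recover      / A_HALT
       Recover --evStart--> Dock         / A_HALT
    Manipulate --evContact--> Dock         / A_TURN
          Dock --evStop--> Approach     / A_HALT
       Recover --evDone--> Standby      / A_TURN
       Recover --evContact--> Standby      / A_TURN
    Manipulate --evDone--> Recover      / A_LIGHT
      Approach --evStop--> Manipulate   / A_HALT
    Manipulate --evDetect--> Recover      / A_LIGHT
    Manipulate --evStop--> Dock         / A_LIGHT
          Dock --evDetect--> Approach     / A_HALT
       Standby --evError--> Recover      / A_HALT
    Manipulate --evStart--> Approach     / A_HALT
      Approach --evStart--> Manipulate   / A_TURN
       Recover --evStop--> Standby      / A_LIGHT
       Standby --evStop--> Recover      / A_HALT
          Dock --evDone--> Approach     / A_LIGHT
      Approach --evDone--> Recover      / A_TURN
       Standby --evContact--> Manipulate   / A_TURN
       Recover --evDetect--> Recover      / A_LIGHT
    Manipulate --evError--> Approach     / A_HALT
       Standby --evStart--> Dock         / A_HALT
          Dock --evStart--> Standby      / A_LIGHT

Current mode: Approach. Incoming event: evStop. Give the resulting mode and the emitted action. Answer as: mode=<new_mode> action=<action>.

current mode = Approach; filter table to that mode:
  (Approach, evContact) → (Manipulate, A_LIGHT)
  (Approach, evError) → (Recover, A_HALT)
  (Approach, evDetect) → (Recover, A_HALT)
  (Approach, evStop) → (Manipulate, A_HALT)  ← event matches
  (Approach, evStart) → (Manipulate, A_TURN)
  (Approach, evDone) → (Recover, A_TURN)
event = evStop selects (Manipulate, A_HALT)

mode=Manipulate action=A_HALT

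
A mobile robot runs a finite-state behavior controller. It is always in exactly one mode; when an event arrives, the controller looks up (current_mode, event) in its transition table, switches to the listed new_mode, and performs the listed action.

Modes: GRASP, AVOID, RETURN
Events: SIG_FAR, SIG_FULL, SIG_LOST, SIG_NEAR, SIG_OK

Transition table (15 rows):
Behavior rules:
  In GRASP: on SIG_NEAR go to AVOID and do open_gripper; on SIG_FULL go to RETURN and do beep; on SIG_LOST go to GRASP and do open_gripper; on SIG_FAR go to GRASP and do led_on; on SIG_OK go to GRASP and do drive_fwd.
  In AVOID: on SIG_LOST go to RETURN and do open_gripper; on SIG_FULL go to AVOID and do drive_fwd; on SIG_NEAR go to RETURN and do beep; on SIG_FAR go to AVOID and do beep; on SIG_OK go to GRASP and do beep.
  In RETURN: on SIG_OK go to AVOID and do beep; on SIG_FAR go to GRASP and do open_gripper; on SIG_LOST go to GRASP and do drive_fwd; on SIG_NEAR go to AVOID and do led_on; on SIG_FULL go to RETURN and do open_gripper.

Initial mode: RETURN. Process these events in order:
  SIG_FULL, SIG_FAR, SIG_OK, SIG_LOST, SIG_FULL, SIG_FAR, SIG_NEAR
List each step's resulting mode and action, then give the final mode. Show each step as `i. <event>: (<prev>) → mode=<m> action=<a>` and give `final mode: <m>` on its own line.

1. SIG_FULL: (RETURN) → mode=RETURN action=open_gripper
2. SIG_FAR: (RETURN) → mode=GRASP action=open_gripper
3. SIG_OK: (GRASP) → mode=GRASP action=drive_fwd
4. SIG_LOST: (GRASP) → mode=GRASP action=open_gripper
5. SIG_FULL: (GRASP) → mode=RETURN action=beep
6. SIG_FAR: (RETURN) → mode=GRASP action=open_gripper
7. SIG_NEAR: (GRASP) → mode=AVOID action=open_gripper

final mode: AVOID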